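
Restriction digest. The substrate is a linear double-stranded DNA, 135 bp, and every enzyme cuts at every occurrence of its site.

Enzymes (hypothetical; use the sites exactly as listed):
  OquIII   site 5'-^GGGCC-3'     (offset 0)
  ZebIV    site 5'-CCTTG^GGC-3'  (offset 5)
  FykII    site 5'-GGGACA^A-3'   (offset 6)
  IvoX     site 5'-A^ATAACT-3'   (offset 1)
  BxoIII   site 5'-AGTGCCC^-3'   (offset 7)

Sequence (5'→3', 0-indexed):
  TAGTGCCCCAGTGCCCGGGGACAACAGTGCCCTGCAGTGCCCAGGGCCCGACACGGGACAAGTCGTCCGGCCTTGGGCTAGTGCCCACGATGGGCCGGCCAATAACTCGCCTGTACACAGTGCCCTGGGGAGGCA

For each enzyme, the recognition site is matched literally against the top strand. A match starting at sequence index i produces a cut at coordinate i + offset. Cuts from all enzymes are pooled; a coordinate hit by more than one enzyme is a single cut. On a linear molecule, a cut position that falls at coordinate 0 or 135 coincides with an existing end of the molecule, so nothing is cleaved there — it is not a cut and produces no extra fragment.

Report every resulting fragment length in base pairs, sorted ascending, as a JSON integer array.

[1,5,7,8,8,9,10,10,10,11,15,17,24]

Scan for sites:
  OquIII GGGCC/0: at [43, 91] ⇒ [43, 91]
  ZebIV CCTTGGGC/5: at [70] ⇒ [75]
  FykII GGGACAA/6: at [17, 54] ⇒ [23, 60]
  IvoX AATAACT/1: at [100] ⇒ [101]
  BxoIII AGTGCCC/7: at [1, 9, 25, 35, 79, 118] ⇒ [8, 16, 32, 42, 86, 125]

Pooled cuts: [8, 16, 23, 32, 42, 43, 60, 75, 86, 91, 101, 125]

Fragments:
  [0,8): 8 bp
  [8,16): 8 bp
  [16,23): 7 bp
  [23,32): 9 bp
  [32,42): 10 bp
  [42,43): 1 bp
  [43,60): 17 bp
  [60,75): 15 bp
  [75,86): 11 bp
  [86,91): 5 bp
  [91,101): 10 bp
  [101,125): 24 bp
  [125,135): 10 bp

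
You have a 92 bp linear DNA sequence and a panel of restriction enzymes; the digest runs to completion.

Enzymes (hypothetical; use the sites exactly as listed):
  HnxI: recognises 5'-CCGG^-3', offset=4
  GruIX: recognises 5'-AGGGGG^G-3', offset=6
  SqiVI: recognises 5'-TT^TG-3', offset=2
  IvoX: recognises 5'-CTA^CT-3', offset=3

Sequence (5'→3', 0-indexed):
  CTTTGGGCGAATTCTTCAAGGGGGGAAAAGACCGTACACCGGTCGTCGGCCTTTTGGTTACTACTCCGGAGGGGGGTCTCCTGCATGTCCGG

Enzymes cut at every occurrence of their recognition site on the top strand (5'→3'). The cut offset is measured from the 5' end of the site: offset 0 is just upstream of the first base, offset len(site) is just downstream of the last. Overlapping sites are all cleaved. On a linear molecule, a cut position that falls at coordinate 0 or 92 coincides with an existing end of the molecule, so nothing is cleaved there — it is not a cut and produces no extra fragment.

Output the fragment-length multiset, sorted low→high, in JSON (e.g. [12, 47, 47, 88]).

[3,6,6,9,12,17,18,21]

Per-enzyme occurrences:
  HnxI CCGG/4: at [38, 65, 88] ⇒ [42, 69] (position 92 is a terminus of the linear molecule — no cut)
  GruIX AGGGGGG/6: at [18, 69] ⇒ [24, 75]
  SqiVI TTTG/2: at [1, 52] ⇒ [3, 54]
  IvoX CTACT/3: at [60] ⇒ [63]

All cut coordinates (distinct, sorted): [3, 24, 42, 54, 63, 69, 75]

Fragments:
  [0,3): 3 bp
  [3,24): 21 bp
  [24,42): 18 bp
  [42,54): 12 bp
  [54,63): 9 bp
  [63,69): 6 bp
  [69,75): 6 bp
  [75,92): 17 bp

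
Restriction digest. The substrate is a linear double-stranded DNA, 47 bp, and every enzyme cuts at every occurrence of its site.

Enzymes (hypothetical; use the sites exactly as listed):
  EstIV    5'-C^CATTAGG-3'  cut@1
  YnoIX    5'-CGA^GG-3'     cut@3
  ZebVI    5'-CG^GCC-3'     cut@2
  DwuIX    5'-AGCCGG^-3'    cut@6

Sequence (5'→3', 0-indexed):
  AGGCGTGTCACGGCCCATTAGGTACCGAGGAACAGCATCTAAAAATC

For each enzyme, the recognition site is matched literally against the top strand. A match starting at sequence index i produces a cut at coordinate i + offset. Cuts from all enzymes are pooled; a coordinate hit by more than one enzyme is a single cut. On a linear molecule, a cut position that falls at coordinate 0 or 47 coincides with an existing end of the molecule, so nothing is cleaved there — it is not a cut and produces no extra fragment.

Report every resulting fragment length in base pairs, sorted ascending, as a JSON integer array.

Site scan:
  EstIV (CCATTAGG, off=1): starts [14] → cuts [15]
  YnoIX (CGAGG, off=3): starts [25] → cuts [28]
  ZebVI (CGGCC, off=2): starts [10] → cuts [12]
  DwuIX (AGCCGG, off=6): no sites

Pooled cuts: [12, 15, 28]

Fragments:
  [0,12): 12 bp
  [12,15): 3 bp
  [15,28): 13 bp
  [28,47): 19 bp

[3,12,13,19]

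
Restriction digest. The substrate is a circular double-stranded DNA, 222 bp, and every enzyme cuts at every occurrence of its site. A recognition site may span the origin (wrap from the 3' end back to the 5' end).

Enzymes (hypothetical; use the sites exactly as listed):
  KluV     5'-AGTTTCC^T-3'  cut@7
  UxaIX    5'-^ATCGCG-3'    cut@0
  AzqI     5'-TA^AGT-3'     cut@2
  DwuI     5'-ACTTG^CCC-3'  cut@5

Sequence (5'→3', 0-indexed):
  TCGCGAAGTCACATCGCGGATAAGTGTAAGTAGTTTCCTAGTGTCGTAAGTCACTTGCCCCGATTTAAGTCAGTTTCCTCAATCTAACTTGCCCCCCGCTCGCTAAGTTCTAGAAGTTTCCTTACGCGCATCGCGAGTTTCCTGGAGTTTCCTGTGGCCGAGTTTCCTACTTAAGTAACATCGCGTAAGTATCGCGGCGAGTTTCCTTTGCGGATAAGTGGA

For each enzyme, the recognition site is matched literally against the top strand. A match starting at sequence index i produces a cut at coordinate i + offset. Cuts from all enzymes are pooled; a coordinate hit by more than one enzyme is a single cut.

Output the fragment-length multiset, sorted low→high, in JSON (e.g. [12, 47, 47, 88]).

Per-enzyme occurrences:
  KluV AGTTTCCT/7: at [31, 71, 114, 135, 145, 160, 199] ⇒ [38, 78, 121, 142, 152, 167, 206]
  UxaIX ATCGCG/0: at [12, 129, 179, 190, 221] ⇒ [12, 129, 179, 190, 221]
  AzqI TAAGT/2: at [20, 26, 46, 65, 103, 171, 185, 214] ⇒ [22, 28, 48, 67, 105, 173, 187, 216]
  DwuI ACTTGCCC/5: at [52, 86] ⇒ [57, 91]

All cut coordinates (distinct, sorted): [12, 22, 28, 38, 48, 57, 67, 78, 91, 105, 121, 129, 142, 152, 167, 173, 179, 187, 190, 206, 216, 221]

Fragment lengths:
  12→22: 10 bp
  22→28: 6 bp
  28→38: 10 bp
  38→48: 10 bp
  48→57: 9 bp
  57→67: 10 bp
  67→78: 11 bp
  78→91: 13 bp
  91→105: 14 bp
  105→121: 16 bp
  121→129: 8 bp
  129→142: 13 bp
  142→152: 10 bp
  152→167: 15 bp
  167→173: 6 bp
  173→179: 6 bp
  179→187: 8 bp
  187→190: 3 bp
  190→206: 16 bp
  206→216: 10 bp
  216→221: 5 bp
  221→12 (wrap): 222-221+12 = 13 bp

[3,5,6,6,6,8,8,9,10,10,10,10,10,10,11,13,13,13,14,15,16,16]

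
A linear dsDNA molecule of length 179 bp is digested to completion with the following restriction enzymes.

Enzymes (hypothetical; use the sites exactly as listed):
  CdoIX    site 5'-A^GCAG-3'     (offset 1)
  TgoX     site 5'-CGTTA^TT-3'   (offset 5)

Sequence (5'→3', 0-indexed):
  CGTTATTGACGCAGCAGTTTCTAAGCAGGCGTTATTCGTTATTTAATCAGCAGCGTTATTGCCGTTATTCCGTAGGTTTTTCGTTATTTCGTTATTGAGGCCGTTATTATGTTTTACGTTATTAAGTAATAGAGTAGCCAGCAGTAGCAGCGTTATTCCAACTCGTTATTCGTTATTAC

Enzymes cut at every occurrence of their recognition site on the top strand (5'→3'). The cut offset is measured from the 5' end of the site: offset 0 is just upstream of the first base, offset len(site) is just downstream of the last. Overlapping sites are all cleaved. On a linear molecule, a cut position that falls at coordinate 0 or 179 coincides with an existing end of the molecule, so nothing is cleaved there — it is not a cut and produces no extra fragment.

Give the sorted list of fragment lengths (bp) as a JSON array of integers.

[4,5,6,7,7,8,8,8,9,9,9,10,11,12,13,15,19,19]

Scan for sites:
  CdoIX AGCAG/1: at [12, 23, 48, 139, 145] ⇒ [13, 24, 49, 140, 146]
  TgoX CGTTATT/5: at [0, 29, 36, 53, 62, 81, 89, 101, 116, 150, 163, 170] ⇒ [5, 34, 41, 58, 67, 86, 94, 106, 121, 155, 168, 175]

Pooled cuts: [5, 13, 24, 34, 41, 49, 58, 67, 86, 94, 106, 121, 140, 146, 155, 168, 175]

Fragments:
  [0,5): 5 bp
  [5,13): 8 bp
  [13,24): 11 bp
  [24,34): 10 bp
  [34,41): 7 bp
  [41,49): 8 bp
  [49,58): 9 bp
  [58,67): 9 bp
  [67,86): 19 bp
  [86,94): 8 bp
  [94,106): 12 bp
  [106,121): 15 bp
  [121,140): 19 bp
  [140,146): 6 bp
  [146,155): 9 bp
  [155,168): 13 bp
  [168,175): 7 bp
  [175,179): 4 bp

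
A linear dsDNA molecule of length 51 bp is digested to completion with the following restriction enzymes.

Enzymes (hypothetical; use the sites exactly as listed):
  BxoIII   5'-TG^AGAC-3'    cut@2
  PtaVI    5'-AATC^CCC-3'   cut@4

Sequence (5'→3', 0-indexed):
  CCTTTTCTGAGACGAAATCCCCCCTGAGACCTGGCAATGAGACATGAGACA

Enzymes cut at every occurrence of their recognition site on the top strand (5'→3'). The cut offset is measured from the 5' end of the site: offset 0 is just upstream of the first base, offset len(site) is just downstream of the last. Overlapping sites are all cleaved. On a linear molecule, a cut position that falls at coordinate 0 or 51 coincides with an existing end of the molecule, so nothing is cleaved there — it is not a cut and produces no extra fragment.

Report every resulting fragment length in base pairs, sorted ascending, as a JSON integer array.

[5,7,7,9,10,13]

Scan for sites:
  BxoIII (TGAGAC, off=2): starts [7, 24, 37, 44] → cuts [9, 26, 39, 46]
  PtaVI (AATCCCC, off=4): starts [15] → cuts [19]

All cut coordinates (distinct, sorted): [9, 19, 26, 39, 46]

Fragment lengths:
  [0,9): 9 bp
  [9,19): 10 bp
  [19,26): 7 bp
  [26,39): 13 bp
  [39,46): 7 bp
  [46,51): 5 bp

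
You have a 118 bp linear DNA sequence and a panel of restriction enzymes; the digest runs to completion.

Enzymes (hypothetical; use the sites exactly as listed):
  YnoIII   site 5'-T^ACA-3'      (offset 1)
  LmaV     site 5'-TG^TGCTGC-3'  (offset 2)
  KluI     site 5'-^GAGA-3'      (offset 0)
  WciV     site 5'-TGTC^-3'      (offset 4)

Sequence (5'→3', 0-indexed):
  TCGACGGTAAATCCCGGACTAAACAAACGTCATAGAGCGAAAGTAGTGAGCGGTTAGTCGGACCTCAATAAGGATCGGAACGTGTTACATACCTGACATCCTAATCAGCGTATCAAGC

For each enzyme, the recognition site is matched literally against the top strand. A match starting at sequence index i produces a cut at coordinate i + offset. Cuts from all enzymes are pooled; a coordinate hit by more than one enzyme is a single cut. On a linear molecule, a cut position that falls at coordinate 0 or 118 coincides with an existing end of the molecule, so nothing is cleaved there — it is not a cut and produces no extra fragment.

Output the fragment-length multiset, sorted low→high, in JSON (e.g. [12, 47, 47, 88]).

[32,86]

Per-enzyme occurrences:
  YnoIII (TACA, off=1): starts [85] → cuts [86]
  LmaV (TGTGCTGC, off=2): no sites
  KluI (GAGA, off=0): no sites
  WciV (TGTC, off=4): no sites

Pooled cuts: [86]

Fragments:
  [0,86): 86 bp
  [86,118): 32 bp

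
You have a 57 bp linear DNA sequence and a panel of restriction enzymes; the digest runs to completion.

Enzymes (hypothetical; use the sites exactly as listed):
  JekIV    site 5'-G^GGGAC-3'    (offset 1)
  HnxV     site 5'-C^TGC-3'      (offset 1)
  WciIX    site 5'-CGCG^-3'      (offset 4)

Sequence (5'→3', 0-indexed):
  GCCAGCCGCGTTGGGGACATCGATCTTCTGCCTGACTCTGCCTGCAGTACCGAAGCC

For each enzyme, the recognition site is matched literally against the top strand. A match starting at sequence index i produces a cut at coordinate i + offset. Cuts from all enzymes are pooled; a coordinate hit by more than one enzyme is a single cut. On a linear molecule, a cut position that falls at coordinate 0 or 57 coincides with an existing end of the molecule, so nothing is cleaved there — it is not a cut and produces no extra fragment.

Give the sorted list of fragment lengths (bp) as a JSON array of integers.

[3,4,10,10,15,15]

Per-enzyme occurrences:
  JekIV GGGGAC/1: at [12] ⇒ [13]
  HnxV CTGC/1: at [27, 37, 41] ⇒ [28, 38, 42]
  WciIX CGCG/4: at [6] ⇒ [10]

Pooled cuts: [10, 13, 28, 38, 42]

Fragment lengths:
  [0,10): 10 bp
  [10,13): 3 bp
  [13,28): 15 bp
  [28,38): 10 bp
  [38,42): 4 bp
  [42,57): 15 bp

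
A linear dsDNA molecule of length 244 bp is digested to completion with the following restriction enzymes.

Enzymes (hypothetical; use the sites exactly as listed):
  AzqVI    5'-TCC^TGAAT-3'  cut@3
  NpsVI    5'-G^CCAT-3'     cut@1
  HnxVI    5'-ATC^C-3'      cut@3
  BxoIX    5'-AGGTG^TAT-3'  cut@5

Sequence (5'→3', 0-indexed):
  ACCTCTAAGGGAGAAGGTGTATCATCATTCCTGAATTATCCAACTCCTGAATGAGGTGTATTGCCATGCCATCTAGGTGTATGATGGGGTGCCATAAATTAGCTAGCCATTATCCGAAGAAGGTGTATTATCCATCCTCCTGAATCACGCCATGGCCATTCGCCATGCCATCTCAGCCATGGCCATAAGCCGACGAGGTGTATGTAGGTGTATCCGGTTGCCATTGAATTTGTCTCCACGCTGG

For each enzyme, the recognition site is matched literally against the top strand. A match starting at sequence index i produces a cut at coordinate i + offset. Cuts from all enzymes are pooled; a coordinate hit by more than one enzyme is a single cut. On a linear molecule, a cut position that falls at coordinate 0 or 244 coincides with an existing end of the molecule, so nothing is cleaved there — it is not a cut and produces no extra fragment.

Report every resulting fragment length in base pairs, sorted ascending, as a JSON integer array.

[4,4,4,5,5,5,6,6,6,7,7,7,8,9,9,9,10,11,11,11,12,12,15,18,19,24]

Scan for sites:
  AzqVI (TCCTGAAT, off=3): starts [28, 44, 137] → cuts [31, 47, 140]
  NpsVI (GCCAT, off=1): starts [62, 67, 90, 105, 148, 154, 161, 166, 175, 181, 219] → cuts [63, 68, 91, 106, 149, 155, 162, 167, 176, 182, 220]
  HnxVI (ATCC, off=3): starts [37, 111, 129, 133, 211] → cuts [40, 114, 132, 136, 214]
  BxoIX (AGGTGTAT, off=5): starts [14, 53, 74, 120, 195, 205] → cuts [19, 58, 79, 125, 200, 210]

All cut coordinates (distinct, sorted): [19, 31, 40, 47, 58, 63, 68, 79, 91, 106, 114, 125, 132, 136, 140, 149, 155, 162, 167, 176, 182, 200, 210, 214, 220]

Fragments:
  [0,19): 19 bp
  [19,31): 12 bp
  [31,40): 9 bp
  [40,47): 7 bp
  [47,58): 11 bp
  [58,63): 5 bp
  [63,68): 5 bp
  [68,79): 11 bp
  [79,91): 12 bp
  [91,106): 15 bp
  [106,114): 8 bp
  [114,125): 11 bp
  [125,132): 7 bp
  [132,136): 4 bp
  [136,140): 4 bp
  [140,149): 9 bp
  [149,155): 6 bp
  [155,162): 7 bp
  [162,167): 5 bp
  [167,176): 9 bp
  [176,182): 6 bp
  [182,200): 18 bp
  [200,210): 10 bp
  [210,214): 4 bp
  [214,220): 6 bp
  [220,244): 24 bp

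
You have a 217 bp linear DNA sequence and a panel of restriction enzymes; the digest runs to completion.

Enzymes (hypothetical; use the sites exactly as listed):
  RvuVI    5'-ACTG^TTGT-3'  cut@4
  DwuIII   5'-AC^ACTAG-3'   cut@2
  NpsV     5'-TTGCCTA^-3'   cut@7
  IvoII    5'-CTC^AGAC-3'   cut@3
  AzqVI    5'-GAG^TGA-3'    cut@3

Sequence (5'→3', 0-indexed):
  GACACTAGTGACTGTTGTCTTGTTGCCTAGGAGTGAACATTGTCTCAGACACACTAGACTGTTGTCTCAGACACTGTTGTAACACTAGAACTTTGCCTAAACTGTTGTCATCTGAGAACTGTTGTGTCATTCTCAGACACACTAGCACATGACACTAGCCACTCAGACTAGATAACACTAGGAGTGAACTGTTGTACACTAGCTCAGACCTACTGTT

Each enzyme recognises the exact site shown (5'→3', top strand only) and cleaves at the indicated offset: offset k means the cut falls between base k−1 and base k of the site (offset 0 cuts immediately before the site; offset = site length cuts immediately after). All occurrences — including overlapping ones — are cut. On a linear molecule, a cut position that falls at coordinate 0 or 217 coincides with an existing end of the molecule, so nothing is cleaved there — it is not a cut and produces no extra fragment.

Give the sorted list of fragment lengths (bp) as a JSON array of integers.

Scan for sites:
  RvuVI (ACTGTTGT, off=4): starts [10, 57, 72, 100, 117, 187] → cuts [14, 61, 76, 104, 121, 191]
  DwuIII (ACACTAG, off=2): starts [1, 50, 81, 138, 151, 174, 195] → cuts [3, 52, 83, 140, 153, 176, 197]
  NpsV (TTGCCTA, off=7): starts [22, 92] → cuts [29, 99]
  IvoII (CTCAGAC, off=3): starts [43, 65, 131, 161, 202] → cuts [46, 68, 134, 164, 205]
  AzqVI (GAGTGA, off=3): starts [30, 181] → cuts [33, 184]

Pooled cuts: [3, 14, 29, 33, 46, 52, 61, 68, 76, 83, 99, 104, 121, 134, 140, 153, 164, 176, 184, 191, 197, 205]

Fragments:
  [0,3): 3 bp
  [3,14): 11 bp
  [14,29): 15 bp
  [29,33): 4 bp
  [33,46): 13 bp
  [46,52): 6 bp
  [52,61): 9 bp
  [61,68): 7 bp
  [68,76): 8 bp
  [76,83): 7 bp
  [83,99): 16 bp
  [99,104): 5 bp
  [104,121): 17 bp
  [121,134): 13 bp
  [134,140): 6 bp
  [140,153): 13 bp
  [153,164): 11 bp
  [164,176): 12 bp
  [176,184): 8 bp
  [184,191): 7 bp
  [191,197): 6 bp
  [197,205): 8 bp
  [205,217): 12 bp

[3,4,5,6,6,6,7,7,7,8,8,8,9,11,11,12,12,13,13,13,15,16,17]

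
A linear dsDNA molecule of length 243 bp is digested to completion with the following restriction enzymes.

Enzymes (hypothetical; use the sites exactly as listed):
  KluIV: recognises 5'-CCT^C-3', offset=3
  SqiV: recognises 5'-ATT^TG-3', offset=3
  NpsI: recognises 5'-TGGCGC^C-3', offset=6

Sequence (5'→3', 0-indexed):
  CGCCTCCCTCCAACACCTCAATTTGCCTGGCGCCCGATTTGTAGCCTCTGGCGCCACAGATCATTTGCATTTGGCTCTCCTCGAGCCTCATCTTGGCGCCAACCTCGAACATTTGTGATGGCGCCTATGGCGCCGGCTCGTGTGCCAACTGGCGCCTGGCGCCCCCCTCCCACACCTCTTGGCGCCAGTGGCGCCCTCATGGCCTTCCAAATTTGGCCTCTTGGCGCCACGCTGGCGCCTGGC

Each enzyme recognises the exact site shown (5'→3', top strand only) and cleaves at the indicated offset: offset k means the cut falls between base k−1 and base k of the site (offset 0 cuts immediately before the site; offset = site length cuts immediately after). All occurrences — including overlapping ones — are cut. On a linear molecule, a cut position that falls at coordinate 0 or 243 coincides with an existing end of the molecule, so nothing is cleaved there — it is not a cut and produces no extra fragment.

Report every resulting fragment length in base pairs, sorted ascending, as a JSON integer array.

Scan for sites:
  KluIV CCTC/3: at [2, 6, 15, 44, 78, 85, 102, 165, 174, 194, 216] ⇒ [5, 9, 18, 47, 81, 88, 105, 168, 177, 197, 219]
  SqiV ATTTG/3: at [20, 36, 62, 68, 110, 210] ⇒ [23, 39, 65, 71, 113, 213]
  NpsI TGGCGCC/6: at [27, 48, 93, 118, 127, 149, 156, 179, 188, 221, 232] ⇒ [33, 54, 99, 124, 133, 155, 162, 185, 194, 227, 238]

All cut coordinates (distinct, sorted): [5, 9, 18, 23, 33, 39, 47, 54, 65, 71, 81, 88, 99, 105, 113, 124, 133, 155, 162, 168, 177, 185, 194, 197, 213, 219, 227, 238]

Fragment lengths:
  [0,5): 5 bp
  [5,9): 4 bp
  [9,18): 9 bp
  [18,23): 5 bp
  [23,33): 10 bp
  [33,39): 6 bp
  [39,47): 8 bp
  [47,54): 7 bp
  [54,65): 11 bp
  [65,71): 6 bp
  [71,81): 10 bp
  [81,88): 7 bp
  [88,99): 11 bp
  [99,105): 6 bp
  [105,113): 8 bp
  [113,124): 11 bp
  [124,133): 9 bp
  [133,155): 22 bp
  [155,162): 7 bp
  [162,168): 6 bp
  [168,177): 9 bp
  [177,185): 8 bp
  [185,194): 9 bp
  [194,197): 3 bp
  [197,213): 16 bp
  [213,219): 6 bp
  [219,227): 8 bp
  [227,238): 11 bp
  [238,243): 5 bp

[3,4,5,5,5,6,6,6,6,6,7,7,7,8,8,8,8,9,9,9,9,10,10,11,11,11,11,16,22]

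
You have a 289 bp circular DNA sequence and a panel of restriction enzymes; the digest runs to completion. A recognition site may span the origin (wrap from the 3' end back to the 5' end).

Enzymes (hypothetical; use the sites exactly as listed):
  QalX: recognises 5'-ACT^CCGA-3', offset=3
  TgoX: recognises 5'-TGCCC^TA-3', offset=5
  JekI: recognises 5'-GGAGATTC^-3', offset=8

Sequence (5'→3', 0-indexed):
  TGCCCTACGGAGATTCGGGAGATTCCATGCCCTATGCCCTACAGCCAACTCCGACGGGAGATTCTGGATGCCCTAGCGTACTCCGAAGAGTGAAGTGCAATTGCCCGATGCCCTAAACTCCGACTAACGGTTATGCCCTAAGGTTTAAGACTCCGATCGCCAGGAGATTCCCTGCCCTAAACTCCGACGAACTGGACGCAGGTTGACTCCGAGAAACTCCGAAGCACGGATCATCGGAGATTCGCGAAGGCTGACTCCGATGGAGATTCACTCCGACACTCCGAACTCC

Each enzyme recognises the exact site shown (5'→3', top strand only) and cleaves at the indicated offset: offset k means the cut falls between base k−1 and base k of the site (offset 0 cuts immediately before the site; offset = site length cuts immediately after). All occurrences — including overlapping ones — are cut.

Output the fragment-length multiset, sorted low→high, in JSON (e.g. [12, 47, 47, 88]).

[3,6,6,7,7,7,8,9,9,9,10,11,11,13,13,14,14,14,18,19,25,25,31]

Scan for sites:
  QalX (ACTCCGA, off=3): starts [47, 79, 116, 149, 180, 205, 215, 253, 269, 277] → cuts [50, 82, 119, 152, 183, 208, 218, 256, 272, 280]
  TgoX (TGCCCTA, off=5): starts [0, 27, 34, 68, 108, 133, 172] → cuts [5, 32, 39, 73, 113, 138, 177]
  JekI (GGAGATTC, off=8): starts [8, 17, 56, 162, 235, 261] → cuts [16, 25, 64, 170, 243, 269]

Pooled cuts: [5, 16, 25, 32, 39, 50, 64, 73, 82, 113, 119, 138, 152, 170, 177, 183, 208, 218, 243, 256, 269, 272, 280]

Fragments:
  5→16: 11 bp
  16→25: 9 bp
  25→32: 7 bp
  32→39: 7 bp
  39→50: 11 bp
  50→64: 14 bp
  64→73: 9 bp
  73→82: 9 bp
  82→113: 31 bp
  113→119: 6 bp
  119→138: 19 bp
  138→152: 14 bp
  152→170: 18 bp
  170→177: 7 bp
  177→183: 6 bp
  183→208: 25 bp
  208→218: 10 bp
  218→243: 25 bp
  243→256: 13 bp
  256→269: 13 bp
  269→272: 3 bp
  272→280: 8 bp
  280→5 (wrap): 289-280+5 = 14 bp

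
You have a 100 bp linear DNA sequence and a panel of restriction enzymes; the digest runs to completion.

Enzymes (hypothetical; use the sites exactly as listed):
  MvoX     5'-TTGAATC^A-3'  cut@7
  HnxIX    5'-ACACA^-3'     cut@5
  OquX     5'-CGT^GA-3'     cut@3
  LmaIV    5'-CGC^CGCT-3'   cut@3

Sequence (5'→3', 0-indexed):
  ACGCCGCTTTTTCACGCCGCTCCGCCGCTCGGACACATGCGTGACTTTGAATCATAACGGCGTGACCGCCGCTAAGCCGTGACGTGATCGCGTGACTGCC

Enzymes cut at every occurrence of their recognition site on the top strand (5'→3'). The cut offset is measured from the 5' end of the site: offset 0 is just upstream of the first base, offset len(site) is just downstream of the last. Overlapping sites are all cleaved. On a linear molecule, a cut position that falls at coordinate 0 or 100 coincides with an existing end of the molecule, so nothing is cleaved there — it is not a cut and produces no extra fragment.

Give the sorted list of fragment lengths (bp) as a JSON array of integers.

Site scan:
  MvoX (TTGAATCA, off=7): starts [46] → cuts [53]
  HnxIX (ACACA, off=5): starts [32] → cuts [37]
  OquX (CGTGA, off=3): starts [39, 60, 77, 82, 90] → cuts [42, 63, 80, 85, 93]
  LmaIV (CGCCGCT, off=3): starts [1, 14, 22, 66] → cuts [4, 17, 25, 69]

All cut coordinates (distinct, sorted): [4, 17, 25, 37, 42, 53, 63, 69, 80, 85, 93]

Fragment lengths:
  [0,4): 4 bp
  [4,17): 13 bp
  [17,25): 8 bp
  [25,37): 12 bp
  [37,42): 5 bp
  [42,53): 11 bp
  [53,63): 10 bp
  [63,69): 6 bp
  [69,80): 11 bp
  [80,85): 5 bp
  [85,93): 8 bp
  [93,100): 7 bp

[4,5,5,6,7,8,8,10,11,11,12,13]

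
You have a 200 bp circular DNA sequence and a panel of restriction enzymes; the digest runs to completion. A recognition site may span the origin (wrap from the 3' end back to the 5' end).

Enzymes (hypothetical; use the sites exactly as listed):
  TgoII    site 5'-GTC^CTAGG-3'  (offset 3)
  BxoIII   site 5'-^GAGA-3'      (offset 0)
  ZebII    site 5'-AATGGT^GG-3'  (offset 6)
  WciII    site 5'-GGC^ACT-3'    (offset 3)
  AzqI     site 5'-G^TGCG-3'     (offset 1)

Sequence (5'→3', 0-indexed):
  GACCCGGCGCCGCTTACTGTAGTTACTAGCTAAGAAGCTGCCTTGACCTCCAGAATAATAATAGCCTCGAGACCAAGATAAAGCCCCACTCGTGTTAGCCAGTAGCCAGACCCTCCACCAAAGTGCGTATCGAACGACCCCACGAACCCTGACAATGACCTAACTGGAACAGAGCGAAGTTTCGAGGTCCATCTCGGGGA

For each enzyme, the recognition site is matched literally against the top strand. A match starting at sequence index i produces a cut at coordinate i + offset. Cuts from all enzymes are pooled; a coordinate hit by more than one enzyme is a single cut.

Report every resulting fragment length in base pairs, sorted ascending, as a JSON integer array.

[55,70,75]

Scan for sites:
  TgoII (GTCCTAGG, off=3): no sites
  BxoIII GAGA/0: at [68, 198] ⇒ [68, 198]
  ZebII (AATGGTGG, off=6): no sites
  WciII (GGCACT, off=3): no sites
  AzqI GTGCG/1: at [122] ⇒ [123]

Pooled cuts: [68, 123, 198]

Fragment lengths:
  68→123: 55 bp
  123→198: 75 bp
  198→68 (wrap): 200-198+68 = 70 bp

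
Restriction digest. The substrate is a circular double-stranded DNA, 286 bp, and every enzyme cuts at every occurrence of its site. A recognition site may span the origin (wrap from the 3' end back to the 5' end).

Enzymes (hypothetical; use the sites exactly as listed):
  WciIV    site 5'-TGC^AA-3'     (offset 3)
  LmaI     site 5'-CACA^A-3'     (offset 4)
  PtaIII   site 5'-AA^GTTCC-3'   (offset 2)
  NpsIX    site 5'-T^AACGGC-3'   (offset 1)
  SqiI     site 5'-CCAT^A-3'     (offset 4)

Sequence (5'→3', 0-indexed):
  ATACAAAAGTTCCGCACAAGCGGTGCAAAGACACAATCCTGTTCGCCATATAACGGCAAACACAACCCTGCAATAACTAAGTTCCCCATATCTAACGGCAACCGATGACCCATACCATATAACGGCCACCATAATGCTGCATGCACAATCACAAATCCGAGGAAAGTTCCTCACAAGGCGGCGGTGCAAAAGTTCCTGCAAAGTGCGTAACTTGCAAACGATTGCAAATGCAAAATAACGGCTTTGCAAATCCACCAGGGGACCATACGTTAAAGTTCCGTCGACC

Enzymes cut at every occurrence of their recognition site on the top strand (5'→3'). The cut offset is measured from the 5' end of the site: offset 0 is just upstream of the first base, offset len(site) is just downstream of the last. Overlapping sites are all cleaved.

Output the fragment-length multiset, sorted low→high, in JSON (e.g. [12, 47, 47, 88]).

Site scan:
  WciIV (TGCAA, off=3): starts [23, 68, 184, 196, 212, 222, 228, 244] → cuts [26, 71, 187, 199, 215, 225, 231, 247]
  LmaI (CACAA, off=4): starts [14, 31, 60, 143, 149, 171] → cuts [18, 35, 64, 147, 153, 175]
  PtaIII (AAGTTCC, off=2): starts [6, 78, 163, 189, 272] → cuts [8, 80, 165, 191, 274]
  NpsIX (TAACGGC, off=1): starts [50, 92, 119, 235] → cuts [51, 93, 120, 236]
  SqiI (CCATA, off=4): starts [45, 85, 109, 114, 128, 262, 284] → cuts [2, 49, 89, 113, 118, 132, 266]

All cut coordinates (distinct, sorted): [2, 8, 18, 26, 35, 49, 51, 64, 71, 80, 89, 93, 113, 118, 120, 132, 147, 153, 165, 175, 187, 191, 199, 215, 225, 231, 236, 247, 266, 274]

Fragment lengths:
  2→8: 6 bp
  8→18: 10 bp
  18→26: 8 bp
  26→35: 9 bp
  35→49: 14 bp
  49→51: 2 bp
  51→64: 13 bp
  64→71: 7 bp
  71→80: 9 bp
  80→89: 9 bp
  89→93: 4 bp
  93→113: 20 bp
  113→118: 5 bp
  118→120: 2 bp
  120→132: 12 bp
  132→147: 15 bp
  147→153: 6 bp
  153→165: 12 bp
  165→175: 10 bp
  175→187: 12 bp
  187→191: 4 bp
  191→199: 8 bp
  199→215: 16 bp
  215→225: 10 bp
  225→231: 6 bp
  231→236: 5 bp
  236→247: 11 bp
  247→266: 19 bp
  266→274: 8 bp
  274→2 (wrap): 286-274+2 = 14 bp

[2,2,4,4,5,5,6,6,6,7,8,8,8,9,9,9,10,10,10,11,12,12,12,13,14,14,15,16,19,20]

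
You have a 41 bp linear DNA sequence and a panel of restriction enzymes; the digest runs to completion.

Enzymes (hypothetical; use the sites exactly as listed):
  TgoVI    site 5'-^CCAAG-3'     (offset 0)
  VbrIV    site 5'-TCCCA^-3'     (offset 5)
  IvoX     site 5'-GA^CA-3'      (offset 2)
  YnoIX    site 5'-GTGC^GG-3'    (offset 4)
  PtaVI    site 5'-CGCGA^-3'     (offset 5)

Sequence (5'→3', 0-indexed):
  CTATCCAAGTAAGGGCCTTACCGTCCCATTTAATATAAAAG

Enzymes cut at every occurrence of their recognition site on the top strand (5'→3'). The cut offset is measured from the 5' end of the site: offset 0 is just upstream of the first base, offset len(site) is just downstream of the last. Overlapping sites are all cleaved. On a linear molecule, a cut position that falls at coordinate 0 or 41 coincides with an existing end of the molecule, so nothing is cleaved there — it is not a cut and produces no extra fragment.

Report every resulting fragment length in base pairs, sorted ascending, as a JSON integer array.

Per-enzyme occurrences:
  TgoVI CCAAG/0: at [4] ⇒ [4]
  VbrIV TCCCA/5: at [23] ⇒ [28]
  IvoX (GACA, off=2): no sites
  YnoIX (GTGCGG, off=4): no sites
  PtaVI (CGCGA, off=5): no sites

Pooled cuts: [4, 28]

Fragment lengths:
  [0,4): 4 bp
  [4,28): 24 bp
  [28,41): 13 bp

[4,13,24]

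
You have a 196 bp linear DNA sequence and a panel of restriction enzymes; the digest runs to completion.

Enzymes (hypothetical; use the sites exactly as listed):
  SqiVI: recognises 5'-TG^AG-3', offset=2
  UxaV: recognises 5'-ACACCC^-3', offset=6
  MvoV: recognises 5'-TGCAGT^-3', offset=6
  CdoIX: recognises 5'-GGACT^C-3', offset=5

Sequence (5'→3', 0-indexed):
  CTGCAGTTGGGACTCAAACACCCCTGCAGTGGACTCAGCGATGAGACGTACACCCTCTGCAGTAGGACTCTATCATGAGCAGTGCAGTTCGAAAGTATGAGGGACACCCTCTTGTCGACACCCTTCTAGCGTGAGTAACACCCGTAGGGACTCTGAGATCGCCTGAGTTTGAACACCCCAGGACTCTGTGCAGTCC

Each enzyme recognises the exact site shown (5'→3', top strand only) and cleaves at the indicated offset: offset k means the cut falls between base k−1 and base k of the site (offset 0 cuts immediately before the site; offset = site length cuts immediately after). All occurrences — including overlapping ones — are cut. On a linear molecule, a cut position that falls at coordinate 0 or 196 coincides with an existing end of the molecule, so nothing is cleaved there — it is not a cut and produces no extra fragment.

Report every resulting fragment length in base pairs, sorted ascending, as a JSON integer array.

Per-enzyme occurrences:
  SqiVI TGAG/2: at [41, 75, 97, 131, 153, 163] ⇒ [43, 77, 99, 133, 155, 165]
  UxaV ACACCC/6: at [17, 49, 103, 117, 137, 172] ⇒ [23, 55, 109, 123, 143, 178]
  MvoV TGCAGT/6: at [1, 24, 57, 82, 188] ⇒ [7, 30, 63, 88, 194]
  CdoIX GGACTC/5: at [9, 30, 64, 147, 180] ⇒ [14, 35, 69, 152, 185]

All cut coordinates (distinct, sorted): [7, 14, 23, 30, 35, 43, 55, 63, 69, 77, 88, 99, 109, 123, 133, 143, 152, 155, 165, 178, 185, 194]

Fragment lengths:
  [0,7): 7 bp
  [7,14): 7 bp
  [14,23): 9 bp
  [23,30): 7 bp
  [30,35): 5 bp
  [35,43): 8 bp
  [43,55): 12 bp
  [55,63): 8 bp
  [63,69): 6 bp
  [69,77): 8 bp
  [77,88): 11 bp
  [88,99): 11 bp
  [99,109): 10 bp
  [109,123): 14 bp
  [123,133): 10 bp
  [133,143): 10 bp
  [143,152): 9 bp
  [152,155): 3 bp
  [155,165): 10 bp
  [165,178): 13 bp
  [178,185): 7 bp
  [185,194): 9 bp
  [194,196): 2 bp

[2,3,5,6,7,7,7,7,8,8,8,9,9,9,10,10,10,10,11,11,12,13,14]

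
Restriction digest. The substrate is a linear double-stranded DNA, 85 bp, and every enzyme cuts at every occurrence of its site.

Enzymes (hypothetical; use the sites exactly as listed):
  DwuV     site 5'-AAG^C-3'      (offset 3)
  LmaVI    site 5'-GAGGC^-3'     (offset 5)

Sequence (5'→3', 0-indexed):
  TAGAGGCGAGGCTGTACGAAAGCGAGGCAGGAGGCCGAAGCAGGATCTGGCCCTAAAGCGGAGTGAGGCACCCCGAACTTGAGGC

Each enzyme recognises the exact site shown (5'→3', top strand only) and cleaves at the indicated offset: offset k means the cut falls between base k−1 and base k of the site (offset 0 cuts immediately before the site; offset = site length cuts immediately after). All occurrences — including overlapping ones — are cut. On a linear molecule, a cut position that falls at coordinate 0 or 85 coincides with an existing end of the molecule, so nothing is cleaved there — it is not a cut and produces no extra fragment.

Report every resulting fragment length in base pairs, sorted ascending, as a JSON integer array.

Per-enzyme occurrences:
  DwuV (AAGC, off=3): starts [19, 37, 55] → cuts [22, 40, 58]
  LmaVI (GAGGC, off=5): starts [2, 7, 23, 30, 64, 80] → cuts [7, 12, 28, 35, 69] (position 85 is a terminus of the linear molecule — no cut)

All cut coordinates (distinct, sorted): [7, 12, 22, 28, 35, 40, 58, 69]

Fragments:
  [0,7): 7 bp
  [7,12): 5 bp
  [12,22): 10 bp
  [22,28): 6 bp
  [28,35): 7 bp
  [35,40): 5 bp
  [40,58): 18 bp
  [58,69): 11 bp
  [69,85): 16 bp

[5,5,6,7,7,10,11,16,18]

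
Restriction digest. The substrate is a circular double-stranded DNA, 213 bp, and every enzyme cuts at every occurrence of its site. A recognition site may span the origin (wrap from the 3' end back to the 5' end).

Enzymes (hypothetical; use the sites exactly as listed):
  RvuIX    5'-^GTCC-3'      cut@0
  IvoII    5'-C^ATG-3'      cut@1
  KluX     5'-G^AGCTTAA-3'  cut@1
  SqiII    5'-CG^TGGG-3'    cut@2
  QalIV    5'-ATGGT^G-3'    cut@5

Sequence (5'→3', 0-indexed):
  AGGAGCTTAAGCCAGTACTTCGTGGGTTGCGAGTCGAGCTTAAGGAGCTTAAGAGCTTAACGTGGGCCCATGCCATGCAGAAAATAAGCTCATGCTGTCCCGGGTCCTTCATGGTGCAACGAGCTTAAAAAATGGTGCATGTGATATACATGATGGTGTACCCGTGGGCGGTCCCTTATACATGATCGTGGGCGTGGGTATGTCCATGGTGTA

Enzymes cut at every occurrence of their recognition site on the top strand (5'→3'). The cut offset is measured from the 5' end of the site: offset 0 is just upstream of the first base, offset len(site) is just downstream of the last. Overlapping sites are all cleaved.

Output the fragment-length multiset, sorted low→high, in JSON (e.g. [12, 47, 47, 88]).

[2,4,5,5,5,5,6,6,6,6,7,7,7,7,7,7,8,8,9,9,11,11,14,15,17,19]

Site scan:
  RvuIX GTCC/0: at [96, 103, 170, 201] ⇒ [96, 103, 170, 201]
  IvoII CATG/1: at [68, 73, 90, 109, 137, 148, 180, 204] ⇒ [69, 74, 91, 110, 138, 149, 181, 205]
  KluX GAGCTTAA/1: at [2, 35, 44, 52, 120] ⇒ [3, 36, 45, 53, 121]
  SqiII CGTGGG/2: at [20, 60, 162, 186, 192] ⇒ [22, 62, 164, 188, 194]
  QalIV ATGGTG/5: at [110, 131, 152, 205] ⇒ [115, 136, 157, 210]

All cut coordinates (distinct, sorted): [3, 22, 36, 45, 53, 62, 69, 74, 91, 96, 103, 110, 115, 121, 136, 138, 149, 157, 164, 170, 181, 188, 194, 201, 205, 210]

Fragments:
  3→22: 19 bp
  22→36: 14 bp
  36→45: 9 bp
  45→53: 8 bp
  53→62: 9 bp
  62→69: 7 bp
  69→74: 5 bp
  74→91: 17 bp
  91→96: 5 bp
  96→103: 7 bp
  103→110: 7 bp
  110→115: 5 bp
  115→121: 6 bp
  121→136: 15 bp
  136→138: 2 bp
  138→149: 11 bp
  149→157: 8 bp
  157→164: 7 bp
  164→170: 6 bp
  170→181: 11 bp
  181→188: 7 bp
  188→194: 6 bp
  194→201: 7 bp
  201→205: 4 bp
  205→210: 5 bp
  210→3 (wrap): 213-210+3 = 6 bp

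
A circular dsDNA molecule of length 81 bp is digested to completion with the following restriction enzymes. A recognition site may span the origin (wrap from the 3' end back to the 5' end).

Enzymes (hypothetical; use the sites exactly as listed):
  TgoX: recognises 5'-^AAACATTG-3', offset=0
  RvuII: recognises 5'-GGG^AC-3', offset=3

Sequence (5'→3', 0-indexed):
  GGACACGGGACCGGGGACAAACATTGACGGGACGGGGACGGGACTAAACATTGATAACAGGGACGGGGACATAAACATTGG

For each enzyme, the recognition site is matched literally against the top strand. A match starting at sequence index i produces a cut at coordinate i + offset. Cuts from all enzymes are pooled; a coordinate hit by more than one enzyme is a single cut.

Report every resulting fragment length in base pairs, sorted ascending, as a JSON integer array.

[2,3,4,5,6,6,7,7,11,13,17]

Per-enzyme occurrences:
  TgoX AAACATTG/0: at [18, 45, 72] ⇒ [18, 45, 72]
  RvuII GGGAC/3: at [6, 13, 28, 34, 39, 59, 65, 80] ⇒ [2, 9, 16, 31, 37, 42, 62, 68]

All cut coordinates (distinct, sorted): [2, 9, 16, 18, 31, 37, 42, 45, 62, 68, 72]

Fragments:
  2→9: 7 bp
  9→16: 7 bp
  16→18: 2 bp
  18→31: 13 bp
  31→37: 6 bp
  37→42: 5 bp
  42→45: 3 bp
  45→62: 17 bp
  62→68: 6 bp
  68→72: 4 bp
  72→2 (wrap): 81-72+2 = 11 bp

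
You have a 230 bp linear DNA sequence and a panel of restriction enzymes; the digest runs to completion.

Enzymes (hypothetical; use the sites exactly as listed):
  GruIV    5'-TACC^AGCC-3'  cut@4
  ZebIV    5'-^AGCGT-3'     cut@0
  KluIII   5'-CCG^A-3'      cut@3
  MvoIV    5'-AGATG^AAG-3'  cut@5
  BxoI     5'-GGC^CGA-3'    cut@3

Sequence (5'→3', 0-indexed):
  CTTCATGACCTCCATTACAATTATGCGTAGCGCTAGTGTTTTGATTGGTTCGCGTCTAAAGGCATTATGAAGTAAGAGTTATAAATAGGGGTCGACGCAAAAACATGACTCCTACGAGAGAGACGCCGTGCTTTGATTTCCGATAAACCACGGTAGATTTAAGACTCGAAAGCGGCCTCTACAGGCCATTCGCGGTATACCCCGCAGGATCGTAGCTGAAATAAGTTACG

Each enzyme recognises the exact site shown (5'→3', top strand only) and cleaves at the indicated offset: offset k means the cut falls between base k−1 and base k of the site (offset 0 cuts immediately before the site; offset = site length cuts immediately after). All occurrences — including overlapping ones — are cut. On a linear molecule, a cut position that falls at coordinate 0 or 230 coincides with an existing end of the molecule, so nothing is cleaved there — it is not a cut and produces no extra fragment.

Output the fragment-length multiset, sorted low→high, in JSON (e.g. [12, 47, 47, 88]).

Scan for sites:
  GruIV (TACCAGCC, off=4): no sites
  ZebIV (AGCGT, off=0): no sites
  KluIII (CCGA, off=3): starts [139] → cuts [142]
  MvoIV (AGATGAAG, off=5): no sites
  BxoI (GGCCGA, off=3): no sites

All cut coordinates (distinct, sorted): [142]

Fragments:
  [0,142): 142 bp
  [142,230): 88 bp

[88,142]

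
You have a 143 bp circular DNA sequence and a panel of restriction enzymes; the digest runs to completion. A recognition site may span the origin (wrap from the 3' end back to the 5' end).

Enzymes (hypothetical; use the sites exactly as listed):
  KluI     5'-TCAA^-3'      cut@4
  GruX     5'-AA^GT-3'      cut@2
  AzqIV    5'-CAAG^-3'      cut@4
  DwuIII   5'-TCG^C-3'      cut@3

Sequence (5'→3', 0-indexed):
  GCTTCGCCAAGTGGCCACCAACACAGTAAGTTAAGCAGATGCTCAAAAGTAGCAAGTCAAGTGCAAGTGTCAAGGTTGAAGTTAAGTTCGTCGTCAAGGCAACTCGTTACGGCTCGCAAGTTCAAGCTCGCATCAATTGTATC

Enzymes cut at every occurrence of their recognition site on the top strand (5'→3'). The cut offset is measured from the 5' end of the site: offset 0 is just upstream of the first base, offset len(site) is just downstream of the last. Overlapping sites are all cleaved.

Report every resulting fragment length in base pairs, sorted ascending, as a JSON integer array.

[1,1,1,1,1,1,1,1,2,3,4,4,4,5,5,5,5,6,6,6,7,8,12,17,18,18]

Scan for sites:
  KluI TCAA/4: at [42, 56, 69, 93, 121, 132] ⇒ [46, 60, 73, 97, 125, 136]
  GruX AAGT/2: at [8, 27, 46, 53, 58, 64, 78, 83, 117] ⇒ [10, 29, 48, 55, 60, 66, 80, 85, 119]
  AzqIV CAAG/4: at [7, 52, 57, 63, 70, 94, 116, 122] ⇒ [11, 56, 61, 67, 74, 98, 120, 126]
  DwuIII TCGC/3: at [3, 113, 127, 141] ⇒ [1, 6, 116, 130]

All cut coordinates (distinct, sorted): [1, 6, 10, 11, 29, 46, 48, 55, 56, 60, 61, 66, 67, 73, 74, 80, 85, 97, 98, 116, 119, 120, 125, 126, 130, 136]

Fragments:
  1→6: 5 bp
  6→10: 4 bp
  10→11: 1 bp
  11→29: 18 bp
  29→46: 17 bp
  46→48: 2 bp
  48→55: 7 bp
  55→56: 1 bp
  56→60: 4 bp
  60→61: 1 bp
  61→66: 5 bp
  66→67: 1 bp
  67→73: 6 bp
  73→74: 1 bp
  74→80: 6 bp
  80→85: 5 bp
  85→97: 12 bp
  97→98: 1 bp
  98→116: 18 bp
  116→119: 3 bp
  119→120: 1 bp
  120→125: 5 bp
  125→126: 1 bp
  126→130: 4 bp
  130→136: 6 bp
  136→1 (wrap): 143-136+1 = 8 bp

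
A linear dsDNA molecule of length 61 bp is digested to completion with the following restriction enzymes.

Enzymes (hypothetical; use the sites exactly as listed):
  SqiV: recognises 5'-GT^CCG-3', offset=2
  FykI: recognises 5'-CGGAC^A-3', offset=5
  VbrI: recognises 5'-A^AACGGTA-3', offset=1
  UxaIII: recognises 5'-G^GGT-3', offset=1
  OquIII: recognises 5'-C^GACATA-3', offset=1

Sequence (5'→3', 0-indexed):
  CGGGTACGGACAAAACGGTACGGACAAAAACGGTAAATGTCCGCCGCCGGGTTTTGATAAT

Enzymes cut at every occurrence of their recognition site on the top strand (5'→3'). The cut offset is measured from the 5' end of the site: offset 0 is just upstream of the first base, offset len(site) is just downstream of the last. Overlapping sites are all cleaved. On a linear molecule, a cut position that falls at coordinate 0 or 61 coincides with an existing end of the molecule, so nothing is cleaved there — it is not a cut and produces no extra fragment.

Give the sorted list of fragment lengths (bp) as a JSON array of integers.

Scan for sites:
  SqiV (GTCCG, off=2): starts [38] → cuts [40]
  FykI (CGGACA, off=5): starts [6, 20] → cuts [11, 25]
  VbrI (AAACGGTA, off=1): starts [12, 27] → cuts [13, 28]
  UxaIII (GGGT, off=1): starts [1, 48] → cuts [2, 49]
  OquIII (CGACATA, off=1): no sites

Pooled cuts: [2, 11, 13, 25, 28, 40, 49]

Fragment lengths:
  [0,2): 2 bp
  [2,11): 9 bp
  [11,13): 2 bp
  [13,25): 12 bp
  [25,28): 3 bp
  [28,40): 12 bp
  [40,49): 9 bp
  [49,61): 12 bp

[2,2,3,9,9,12,12,12]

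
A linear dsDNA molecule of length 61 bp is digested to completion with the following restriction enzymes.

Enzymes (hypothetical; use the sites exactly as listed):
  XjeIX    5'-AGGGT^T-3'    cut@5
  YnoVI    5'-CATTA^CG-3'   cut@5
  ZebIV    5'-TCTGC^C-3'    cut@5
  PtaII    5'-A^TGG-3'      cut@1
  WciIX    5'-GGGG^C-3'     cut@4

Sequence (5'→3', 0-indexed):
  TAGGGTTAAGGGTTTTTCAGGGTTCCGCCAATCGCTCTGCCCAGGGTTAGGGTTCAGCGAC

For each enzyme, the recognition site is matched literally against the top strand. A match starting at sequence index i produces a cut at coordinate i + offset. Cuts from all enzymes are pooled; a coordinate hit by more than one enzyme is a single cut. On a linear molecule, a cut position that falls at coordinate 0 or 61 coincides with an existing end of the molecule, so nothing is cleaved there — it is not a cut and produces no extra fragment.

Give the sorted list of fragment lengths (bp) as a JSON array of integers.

Scan for sites:
  XjeIX (AGGGTT, off=5): starts [1, 8, 18, 42, 48] → cuts [6, 13, 23, 47, 53]
  YnoVI (CATTACG, off=5): no sites
  ZebIV (TCTGCC, off=5): starts [35] → cuts [40]
  PtaII (ATGG, off=1): no sites
  WciIX (GGGGC, off=4): no sites

All cut coordinates (distinct, sorted): [6, 13, 23, 40, 47, 53]

Fragments:
  [0,6): 6 bp
  [6,13): 7 bp
  [13,23): 10 bp
  [23,40): 17 bp
  [40,47): 7 bp
  [47,53): 6 bp
  [53,61): 8 bp

[6,6,7,7,8,10,17]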